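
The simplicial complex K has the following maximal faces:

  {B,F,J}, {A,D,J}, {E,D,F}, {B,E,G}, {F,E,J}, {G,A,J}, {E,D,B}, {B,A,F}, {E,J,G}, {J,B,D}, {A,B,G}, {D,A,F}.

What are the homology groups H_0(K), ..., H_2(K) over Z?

Take the total order A < B < D < E < F < G < J on the vertex set. Then K (dimension 2) consists of the simplices:

  0-simplices (7): A, B, D, E, F, G, J
  1-simplices (18): AB, AD, AF, AG, AJ, BD, BE, BF, BG, BJ, DE, DF, DJ, EF, EG, EJ, FJ, GJ
  2-simplices (12): ABF, ABG, ADF, ADJ, AGJ, BDE, BDJ, BEG, BFJ, DEF, EFJ, EGJ

Hence C_0 ≅ Z^7, C_1 ≅ Z^18, C_2 ≅ Z^12.

The boundary map ∂_1: C_1 → C_0 sends each edge [p,q] (with p < q) to q − p.
This gives a 7×18 integer matrix of rank 6; reducing to Smith normal form yields diagonal entries (1,1,1,1,1,1).

Boundary ∂_2: C_2 → C_1 acts by ∂[p,q,r] = [q,r] − [p,r] + [p,q]. For instance
  ∂DEF = EF − DF + DE,
  ∂ABF = BF − AF + AB.
The 18×12 boundary matrix has rank 12 and Smith normal form diag(1,1,1,1,1,1,1,1,1,1,1,2).

Now H_k = ker ∂_k / im ∂_{k+1}, so:

  H_0: rank C_0 − rank ∂_1 = 7 − 6 = 1, and the invariant factors of ∂_1 are all 1, so H_0 ≅ Z.
  H_1: rank ker ∂_1 − rank ∂_2 = (18 − 6) − 12 = 0, and ∂_2 has invariant factor 2 > 1, so H_1 ≅ Z/2Z.
  H_2: rank ker ∂_2 − rank ∂_3 = (12 − 12) − 0 = 0, and there is no ∂_3, so H_2 ≅ 0.

As a check, the Euler characteristic is 7 − 18 + 12 = 1, which agrees with 1 − 0 + 0 = 1.

H_0 ≅ Z,  H_1 ≅ Z/2Z,  H_2 = 0.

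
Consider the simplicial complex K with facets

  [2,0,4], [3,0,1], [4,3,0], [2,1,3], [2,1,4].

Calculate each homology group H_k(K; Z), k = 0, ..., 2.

K has 5 vertices, 10 edges, 5 triangles.
rank ∂_0 = 0, rank ∂_1 = 4 ⇒ b_0 = 5 − 0 − 4 = 1; all invariant factors of ∂_1 are 1 so no torsion. So H_0 ≅ Z.
rank ∂_1 = 4, rank ∂_2 = 5 ⇒ b_1 = 10 − 4 − 5 = 1; all invariant factors of ∂_2 are 1 so no torsion. So H_1 ≅ Z.
rank ∂_2 = 5, rank ∂_3 = 0 ⇒ b_2 = 5 − 5 − 0 = 0. So H_2 ≅ 0.

H_0 ≅ Z,  H_1 ≅ Z,  H_2 = 0.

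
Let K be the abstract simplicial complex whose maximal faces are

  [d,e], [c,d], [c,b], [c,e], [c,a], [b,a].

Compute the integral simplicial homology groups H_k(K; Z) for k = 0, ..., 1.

H_0 = Z,  H_1 = Z^2.

We work with the vertex ordering a < b < c < d < e. The simplices of K, each written with vertices in increasing order, are:

  0-simplices (5): a, b, c, d, e
  1-simplices (6): ab, ac, bc, cd, ce, de

giving chain groups C_0 ≅ Z^5, C_1 ≅ Z^6.

The boundary map ∂_1: C_1 → C_0 maps an edge to its endpoints' difference, ∂[p,q] = q − p.
The resulting 5×6 matrix has rank 4, and its Smith normal form has invariant factors (1,1,1,1).

Reading off H_k = ker ∂_k / im ∂_{k+1}:

  H_0: rank C_0 − rank ∂_1 = 5 − 4 = 1, and the invariant factors of ∂_1 are all 1, so H_0 = Z.
  H_1: rank ker ∂_1 − rank ∂_2 = (6 − 4) − 0 = 2, and there is no ∂_2, so H_1 = Z^2.

(K is a triangulation of a wedge of 2 circles.)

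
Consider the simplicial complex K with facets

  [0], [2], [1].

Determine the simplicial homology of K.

H_0 = Z^3.

Order the vertices as 0 < 1 < 2. Listing each simplex with vertices in this order, K has dimension 0 with simplices:

  0-simplices (3): [0], [1], [2]

giving chain groups C_0 ≅ Z^3.

Reading off H_k = ker ∂_k / im ∂_{k+1}:

  H_0: rank C_0 − rank ∂_1 = 3 − 0 = 3, and there is no ∂_1, so H_0 ≅ Z^3.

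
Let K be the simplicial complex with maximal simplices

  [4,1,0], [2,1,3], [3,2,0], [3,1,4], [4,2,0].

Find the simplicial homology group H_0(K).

H_0 = Z.

We work with the vertex ordering 0 < 1 < 2 < 3 < 4. The simplices of K, each written with vertices in increasing order, are:

  0-simplices (5): [0], [1], [2], [3], [4]
  1-simplices (10): [0,1], [0,2], [0,3], [0,4], [1,2], [1,3], [1,4], [2,3], [2,4], [3,4]
  2-simplices (5): [0,1,4], [0,2,3], [0,2,4], [1,2,3], [1,3,4]

so the chain groups are C_0 ≅ Z^5, C_1 ≅ Z^10, C_2 ≅ Z^5.

The boundary map ∂_1: C_1 → C_0 sends each edge [p,q] (with p < q) to q − p. For instance
  ∂[1,3] = [3] − [1].
The resulting 5×10 matrix has rank 4, and its Smith normal form has invariant factors (1,1,1,1).

∂_2: C_2 → C_1 acts by ∂[p,q,r] = [q,r] − [p,r] + [p,q]. For instance
  ∂[0,2,3] = [2,3] − [0,3] + [0,2],
  ∂[0,1,4] = [1,4] − [0,4] + [0,1].
This gives a 10×5 integer matrix of rank 5; reducing to Smith normal form yields diagonal entries (1,1,1,1,1).

Computing H_k = (kernel of ∂_k) / (image of ∂_{k+1}):

  H_0: rank C_0 − rank ∂_1 = 5 − 4 = 1, and the invariant factors of ∂_1 are all 1, so H_0 ≅ Z.

(K is a triangulation of the Möbius band.)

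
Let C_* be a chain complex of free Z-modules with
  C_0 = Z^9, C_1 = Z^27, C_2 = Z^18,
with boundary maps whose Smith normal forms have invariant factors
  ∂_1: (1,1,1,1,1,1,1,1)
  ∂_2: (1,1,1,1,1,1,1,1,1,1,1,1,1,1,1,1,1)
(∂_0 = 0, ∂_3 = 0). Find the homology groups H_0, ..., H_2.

H_0: b_0 = 9 − 0 − 8 = 1; torsion from ∂_1 factors > 1: none. So H_0 = Z.
H_1: b_1 = 27 − 8 − 17 = 2; torsion from ∂_2 factors > 1: none. So H_1 = Z^2.
H_2: b_2 = 18 − 17 − 0 = 1; torsion from ∂_3 factors > 1: none. So H_2 = Z.

H_0 = Z,  H_1 = Z^2,  H_2 = Z.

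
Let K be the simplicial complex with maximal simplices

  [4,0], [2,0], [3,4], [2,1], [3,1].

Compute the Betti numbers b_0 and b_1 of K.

Order the vertices as 0 < 1 < 2 < 3 < 4. Listing each simplex with vertices in this order, K has dimension 1 with simplices:

  0-simplices (5): [0], [1], [2], [3], [4]
  1-simplices (5): [0,2], [0,4], [1,2], [1,3], [3,4]

so the chain groups are C_0 ≅ Z^5, C_1 ≅ Z^5.

Boundary ∂_1: C_1 → C_0 is given by ∂[p,q] = [q] − [p]. For instance
  ∂[3,4] = [4] − [3].
The 5×5 boundary matrix has rank 4 and Smith normal form diag(1,1,1,1).

Now H_k = ker ∂_k / im ∂_{k+1}, so:

  H_0: rank C_0 − rank ∂_1 = 5 − 4 = 1, and the invariant factors of ∂_1 are all 1, so H_0 ≅ Z.
  H_1: rank ker ∂_1 − rank ∂_2 = (5 − 4) − 0 = 1, and there is no ∂_2, so H_1 ≅ Z.

As a check, the Euler characteristic is 5 − 5 = 0, which agrees with 1 − 1 = 0.

Hence the Betti numbers are b_0 = 1, b_1 = 1.

b_0 = 1, b_1 = 1.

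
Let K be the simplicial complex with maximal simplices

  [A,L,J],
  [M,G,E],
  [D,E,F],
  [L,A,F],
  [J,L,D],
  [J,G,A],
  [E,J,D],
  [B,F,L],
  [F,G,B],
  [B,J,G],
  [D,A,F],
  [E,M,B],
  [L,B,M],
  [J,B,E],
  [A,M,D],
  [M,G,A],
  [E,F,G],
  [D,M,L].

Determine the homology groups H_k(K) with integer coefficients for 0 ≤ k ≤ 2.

Fix the vertex order A < B < D < E < F < G < J < L < M and write every simplex with vertices in increasing order. Then dim K = 2 and the simplices of K are:

  0-simplices (9): A, B, D, E, F, G, J, L, M
  1-simplices (27): AD, AF, AG, AJ, AL, AM, BE, BF, BG, BJ, BL, BM, DE, DF, DJ, DL, DM, EF, EG, EJ, EM, FG, FL, GJ, GM, JL, LM
  2-simplices (18): ADF, ADM, AFL, AGJ, AGM, AJL, BEJ, BEM, BFG, BFL, BGJ, BLM, DEF, DEJ, DJL, DLM, EFG, EGM

so the chain groups are C_0 ≅ Z^9, C_1 ≅ Z^27, C_2 ≅ Z^18.

∂_1: C_1 → C_0 sends each edge [p,q] (with p < q) to q − p.
This gives a 9×27 integer matrix of rank 8; reducing to Smith normal form yields diagonal entries (1,1,1,1,1,1,1,1).

∂_2: C_2 → C_1 maps a triangle to the signed sum of its edges. For instance
  ∂AGJ = GJ − AJ + AG,
  ∂BGJ = GJ − BJ + BG.
The resulting 27×18 matrix has rank 18, and its Smith normal form has invariant factors (1,1,1,1,1,1,1,1,1,1,1,1,1,1,1,1,1,2).

Now H_k = ker ∂_k / im ∂_{k+1}, so:

  H_0: rank C_0 − rank ∂_1 = 9 − 8 = 1, and the invariant factors of ∂_1 are all 1, so H_0 = Z.
  H_1: rank ker ∂_1 − rank ∂_2 = (27 − 8) − 18 = 1, and ∂_2 has invariant factor 2 > 1, so H_1 = Z ⊕ Z/2Z.
  H_2: rank ker ∂_2 − rank ∂_3 = (18 − 18) − 0 = 0, and there is no ∂_3, so H_2 = 0.

As a check, the Euler characteristic is 9 − 27 + 18 = 0, which agrees with 1 − 1 + 0 = 0.

H_0 = Z,  H_1 = Z ⊕ Z/2Z,  H_2 = 0.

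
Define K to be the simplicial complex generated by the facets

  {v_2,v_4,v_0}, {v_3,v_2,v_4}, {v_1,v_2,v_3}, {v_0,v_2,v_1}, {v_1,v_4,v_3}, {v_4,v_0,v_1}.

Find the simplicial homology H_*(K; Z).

We work with the vertex ordering v_0 < v_1 < v_2 < v_3 < v_4. The simplices of K, each written with vertices in increasing order, are:

  0-simplices (5): [v_0], [v_1], [v_2], [v_3], [v_4]
  1-simplices (9): [v_0,v_1], [v_0,v_2], [v_0,v_4], [v_1,v_2], [v_1,v_3], [v_1,v_4], [v_2,v_3], [v_2,v_4], [v_3,v_4]
  2-simplices (6): [v_0,v_1,v_2], [v_0,v_1,v_4], [v_0,v_2,v_4], [v_1,v_2,v_3], [v_1,v_3,v_4], [v_2,v_3,v_4]

so the chain groups are C_0 ≅ Z^5, C_1 ≅ Z^9, C_2 ≅ Z^6.

Boundary ∂_1: C_1 → C_0 maps an edge to its endpoints' difference, ∂[p,q] = q − p. For instance
  ∂[v_2,v_4] = [v_4] − [v_2].
As a 5×9 matrix over Z this has rank 4, with invariant factors (1,1,1,1).

∂_2: C_2 → C_1 sends each 2-simplex [p,q,r] to [q,r] − [p,r] + [p,q]. For instance
  ∂[v_1,v_2,v_3] = [v_2,v_3] − [v_1,v_3] + [v_1,v_2],
  ∂[v_0,v_1,v_2] = [v_1,v_2] − [v_0,v_2] + [v_0,v_1].
The 9×6 boundary matrix has rank 5 and Smith normal form diag(1,1,1,1,1).

Computing H_k = (kernel of ∂_k) / (image of ∂_{k+1}):

  H_0: rank C_0 − rank ∂_1 = 5 − 4 = 1, and the invariant factors of ∂_1 are all 1, so H_0 ≅ Z.
  H_1: rank ker ∂_1 − rank ∂_2 = (9 − 4) − 5 = 0, and the invariant factors of ∂_2 are all 1, so H_1 ≅ 0.
  H_2: rank ker ∂_2 − rank ∂_3 = (6 − 5) − 0 = 1, and there is no ∂_3, so H_2 ≅ Z.

H_0 ≅ Z,  H_1 = 0,  H_2 ≅ Z.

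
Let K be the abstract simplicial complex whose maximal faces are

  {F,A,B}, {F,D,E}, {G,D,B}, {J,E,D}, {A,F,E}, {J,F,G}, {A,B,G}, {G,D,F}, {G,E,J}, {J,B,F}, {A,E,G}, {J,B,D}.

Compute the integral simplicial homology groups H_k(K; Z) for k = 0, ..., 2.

Fix the vertex order A < B < D < E < F < G < J and write every simplex with vertices in increasing order. Then dim K = 2 and the simplices of K are:

  0-simplices (7): A, B, D, E, F, G, J
  1-simplices (18): AB, AE, AF, AG, BD, BF, BG, BJ, DE, DF, DG, DJ, EF, EG, EJ, FG, FJ, GJ
  2-simplices (12): ABF, ABG, AEF, AEG, BDG, BDJ, BFJ, DEF, DEJ, DFG, EGJ, FGJ

so the chain groups are C_0 ≅ Z^7, C_1 ≅ Z^18, C_2 ≅ Z^12.

Boundary ∂_1: C_1 → C_0 maps an edge to its endpoints' difference, ∂[p,q] = q − p. For instance
  ∂BD = D − B.
The 7×18 boundary matrix has rank 6 and Smith normal form diag(1,1,1,1,1,1).

Boundary ∂_2: C_2 → C_1 sends each 2-simplex [p,q,r] to [q,r] − [p,r] + [p,q]. For instance
  ∂DEF = EF − DF + DE,
  ∂BDG = DG − BG + BD.
The 18×12 boundary matrix has rank 12 and Smith normal form diag(1,1,1,1,1,1,1,1,1,1,1,2).

Computing H_k = (kernel of ∂_k) / (image of ∂_{k+1}):

  H_0: rank C_0 − rank ∂_1 = 7 − 6 = 1, and the invariant factors of ∂_1 are all 1, so H_0 = Z.
  H_1: rank ker ∂_1 − rank ∂_2 = (18 − 6) − 12 = 0, and ∂_2 has invariant factor 2 > 1, so H_1 = Z/2.
  H_2: rank ker ∂_2 − rank ∂_3 = (12 − 12) − 0 = 0, and there is no ∂_3, so H_2 = 0.

H_0 ≅ Z,  H_1 ≅ Z/2,  H_2 = 0.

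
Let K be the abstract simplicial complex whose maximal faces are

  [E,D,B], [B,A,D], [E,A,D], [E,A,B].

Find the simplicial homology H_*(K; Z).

H_0 ≅ Z,  H_1 = 0,  H_2 ≅ Z.

Order the vertices as A < B < D < E. Listing each simplex with vertices in this order, K has dimension 2 with simplices:

  0-simplices (4): A, B, D, E
  1-simplices (6): AB, AD, AE, BD, BE, DE
  2-simplices (4): ABD, ABE, ADE, BDE

Hence C_0 ≅ Z^4, C_1 ≅ Z^6, C_2 ≅ Z^4.

The boundary map ∂_1: C_1 → C_0 maps an edge to its endpoints' difference, ∂[p,q] = q − p. For instance
  ∂BD = D − B.
As a 4×6 matrix over Z this has rank 3, with invariant factors (1,1,1).

Boundary ∂_2: C_2 → C_1 acts by ∂[p,q,r] = [q,r] − [p,r] + [p,q]. For instance
  ∂ADE = DE − AE + AD,
  ∂ABE = BE − AE + AB.
This gives a 6×4 integer matrix of rank 3; reducing to Smith normal form yields diagonal entries (1,1,1).

Now H_k = ker ∂_k / im ∂_{k+1}, so:

  H_0: rank C_0 − rank ∂_1 = 4 − 3 = 1, and the invariant factors of ∂_1 are all 1, so H_0 = Z.
  H_1: rank ker ∂_1 − rank ∂_2 = (6 − 3) − 3 = 0, and the invariant factors of ∂_2 are all 1, so H_1 = 0.
  H_2: rank ker ∂_2 − rank ∂_3 = (4 − 3) − 0 = 1, and there is no ∂_3, so H_2 = Z.

As a check, the Euler characteristic is 4 − 6 + 4 = 2, which agrees with 1 − 0 + 1 = 2.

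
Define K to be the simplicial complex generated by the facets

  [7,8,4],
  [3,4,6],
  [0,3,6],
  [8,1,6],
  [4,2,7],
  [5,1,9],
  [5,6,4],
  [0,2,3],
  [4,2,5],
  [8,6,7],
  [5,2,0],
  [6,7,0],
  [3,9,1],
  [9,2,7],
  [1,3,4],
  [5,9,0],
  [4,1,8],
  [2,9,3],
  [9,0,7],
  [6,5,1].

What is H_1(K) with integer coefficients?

H_1 = Z ⊕ Z/2.

Take the total order 0 < 1 < 2 < 3 < 4 < 5 < 6 < 7 < 8 < 9 on the vertex set. Then K (dimension 2) consists of the simplices:

  0-simplices (10): [0], [1], [2], [3], [4], [5], [6], [7], [8], [9]
  1-simplices (30): (30 of them)
  2-simplices (20): (20 of them)

so the chain groups are C_0 ≅ Z^10, C_1 ≅ Z^30, C_2 ≅ Z^20.

Boundary ∂_1: C_1 → C_0 sends each edge [p,q] (with p < q) to q − p. For instance
  ∂[4,8] = [8] − [4].
As a 10×30 matrix over Z this has rank 9, with invariant factors (1,1,1,1,1,1,1,1,1).

The boundary map ∂_2: C_2 → C_1 acts by ∂[p,q,r] = [q,r] − [p,r] + [p,q]. For instance
  ∂[4,5,6] = [5,6] − [4,6] + [4,5],
  ∂[1,3,4] = [3,4] − [1,4] + [1,3].
The resulting 30×20 matrix has rank 20, and its Smith normal form has invariant factors (1,1,1,1,1,1,1,1,1,1,1,1,1,1,1,1,1,1,1,2).

From H_k ≅ ker(∂_k) / im(∂_{k+1}) we obtain:

  H_1: rank ker ∂_1 − rank ∂_2 = (30 − 9) − 20 = 1, and ∂_2 has invariant factor 2 > 1, so H_1 = Z ⊕ Z/2.

(K is a triangulation of the Klein bottle.)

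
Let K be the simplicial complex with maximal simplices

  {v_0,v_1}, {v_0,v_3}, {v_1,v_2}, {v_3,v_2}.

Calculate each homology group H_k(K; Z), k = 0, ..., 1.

H_0 = Z,  H_1 = Z.

K has 4 vertices, 4 edges.
rank ∂_0 = 0, rank ∂_1 = 3 ⇒ b_0 = 4 − 0 − 3 = 1; all invariant factors of ∂_1 are 1 so no torsion. So H_0 = Z.
rank ∂_1 = 3, rank ∂_2 = 0 ⇒ b_1 = 4 − 3 − 0 = 1. So H_1 = Z.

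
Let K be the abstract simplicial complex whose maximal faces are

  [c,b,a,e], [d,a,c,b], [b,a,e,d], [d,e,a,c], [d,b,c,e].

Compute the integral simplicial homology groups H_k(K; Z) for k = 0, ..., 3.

H_0 = Z,  H_1 = 0,  H_2 = 0,  H_3 = Z.

We work with the vertex ordering a < b < c < d < e. The simplices of K, each written with vertices in increasing order, are:

  0-simplices (5): a, b, c, d, e
  1-simplices (10): ab, ac, ad, ae, bc, bd, be, cd, ce, de
  2-simplices (10): abc, abd, abe, acd, ace, ade, bcd, bce, bde, cde
  3-simplices (5): abcd, abce, abde, acde, bcde

Hence C_0 ≅ Z^5, C_1 ≅ Z^10, C_2 ≅ Z^10, C_3 ≅ Z^5.

Boundary ∂_1: C_1 → C_0 sends each edge [p,q] (with p < q) to q − p. For instance
  ∂bd = d − b.
This gives a 5×10 integer matrix of rank 4; reducing to Smith normal form yields diagonal entries (1,1,1,1).

∂_2: C_2 → C_1 maps a triangle to the signed sum of its edges. For instance
  ∂ade = de − ae + ad,
  ∂abd = bd − ad + ab.
The resulting 10×10 matrix has rank 6, and its Smith normal form has invariant factors (1,1,1,1,1,1).

The boundary map ∂_3: C_3 → C_2 sends each 3-simplex σ to the alternating sum Σ_i (−1)^i (σ with its i-th vertex removed). For instance
  ∂bcde = cde − bde + bce − bcd,
  ∂abcd = bcd − acd + abd − abc.
This gives a 10×5 integer matrix of rank 4; reducing to Smith normal form yields diagonal entries (1,1,1,1).

Reading off H_k = ker ∂_k / im ∂_{k+1}:

  H_0: rank C_0 − rank ∂_1 = 5 − 4 = 1, and the invariant factors of ∂_1 are all 1, so H_0 = Z.
  H_1: rank ker ∂_1 − rank ∂_2 = (10 − 4) − 6 = 0, and the invariant factors of ∂_2 are all 1, so H_1 = 0.
  H_2: rank ker ∂_2 − rank ∂_3 = (10 − 6) − 4 = 0, and the invariant factors of ∂_3 are all 1, so H_2 = 0.
  H_3: rank ker ∂_3 − rank ∂_4 = (5 − 4) − 0 = 1, and there is no ∂_4, so H_3 = Z.

As a check, the Euler characteristic is 5 − 10 + 10 − 5 = 0, which agrees with 1 − 0 + 0 − 1 = 0.
(K is a triangulation of the 3-sphere S^3.)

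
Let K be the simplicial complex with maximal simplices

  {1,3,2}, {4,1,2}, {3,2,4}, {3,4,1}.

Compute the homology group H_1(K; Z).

H_1 ≅ 0.

We work with the vertex ordering 1 < 2 < 3 < 4. The simplices of K, each written with vertices in increasing order, are:

  0-simplices (4): [1], [2], [3], [4]
  1-simplices (6): [1,2], [1,3], [1,4], [2,3], [2,4], [3,4]
  2-simplices (4): [1,2,3], [1,2,4], [1,3,4], [2,3,4]

giving chain groups C_0 ≅ Z^4, C_1 ≅ Z^6, C_2 ≅ Z^4.

∂_1: C_1 → C_0 sends each edge [p,q] (with p < q) to q − p. For instance
  ∂[3,4] = [4] − [3].
As a 4×6 matrix over Z this has rank 3, with invariant factors (1,1,1).

The boundary map ∂_2: C_2 → C_1 sends each 2-simplex [p,q,r] to [q,r] − [p,r] + [p,q]. For instance
  ∂[1,3,4] = [3,4] − [1,4] + [1,3],
  ∂[1,2,4] = [2,4] − [1,4] + [1,2].
This gives a 6×4 integer matrix of rank 3; reducing to Smith normal form yields diagonal entries (1,1,1).

Now H_k = ker ∂_k / im ∂_{k+1}, so:

  H_1: rank ker ∂_1 − rank ∂_2 = (6 − 3) − 3 = 0, and the invariant factors of ∂_2 are all 1, so H_1 = 0.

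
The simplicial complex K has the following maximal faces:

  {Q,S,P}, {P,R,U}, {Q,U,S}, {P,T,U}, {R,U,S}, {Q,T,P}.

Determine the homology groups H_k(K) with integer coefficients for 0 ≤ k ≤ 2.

H_0 = Z,  H_1 = Z,  H_2 = 0.

Take the total order P < Q < R < S < T < U on the vertex set. Then K (dimension 2) consists of the simplices:

  0-simplices (6): P, Q, R, S, T, U
  1-simplices (12): PQ, PR, PS, PT, PU, QS, QT, QU, RS, RU, SU, TU
  2-simplices (6): PQS, PQT, PRU, PTU, QSU, RSU

Hence C_0 ≅ Z^6, C_1 ≅ Z^12, C_2 ≅ Z^6.

Boundary ∂_1: C_1 → C_0 maps an edge to its endpoints' difference, ∂[p,q] = q − p.
This gives a 6×12 integer matrix of rank 5; reducing to Smith normal form yields diagonal entries (1,1,1,1,1).

Boundary ∂_2: C_2 → C_1 acts by ∂[p,q,r] = [q,r] − [p,r] + [p,q]. For instance
  ∂PQT = QT − PT + PQ,
  ∂RSU = SU − RU + RS.
This gives a 12×6 integer matrix of rank 6; reducing to Smith normal form yields diagonal entries (1,1,1,1,1,1).

From H_k ≅ ker(∂_k) / im(∂_{k+1}) we obtain:

  H_0: rank C_0 − rank ∂_1 = 6 − 5 = 1, and the invariant factors of ∂_1 are all 1, so H_0 ≅ Z.
  H_1: rank ker ∂_1 − rank ∂_2 = (12 − 5) − 6 = 1, and the invariant factors of ∂_2 are all 1, so H_1 ≅ Z.
  H_2: rank ker ∂_2 − rank ∂_3 = (6 − 6) − 0 = 0, and there is no ∂_3, so H_2 ≅ 0.

As a check, the Euler characteristic is 6 − 12 + 6 = 0, which agrees with 1 − 1 + 0 = 0.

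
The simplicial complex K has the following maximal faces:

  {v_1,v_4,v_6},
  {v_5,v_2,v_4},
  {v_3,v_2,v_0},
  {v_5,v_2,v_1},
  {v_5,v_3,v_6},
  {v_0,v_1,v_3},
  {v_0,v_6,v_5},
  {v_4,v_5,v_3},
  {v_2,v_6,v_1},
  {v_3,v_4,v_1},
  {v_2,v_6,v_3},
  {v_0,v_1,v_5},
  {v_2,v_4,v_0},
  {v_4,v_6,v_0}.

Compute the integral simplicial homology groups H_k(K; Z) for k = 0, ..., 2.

Fix the vertex order v_0 < v_1 < v_2 < v_3 < v_4 < v_5 < v_6 and write every simplex with vertices in increasing order. Then dim K = 2 and the simplices of K are:

  0-simplices (7): [v_0], [v_1], [v_2], [v_3], [v_4], [v_5], [v_6]
  1-simplices (21): (21 of them)
  2-simplices (14): (14 of them)

giving chain groups C_0 ≅ Z^7, C_1 ≅ Z^21, C_2 ≅ Z^14.

∂_1: C_1 → C_0 sends each edge [p,q] (with p < q) to q − p. For instance
  ∂[v_2,v_6] = [v_6] − [v_2].
This gives a 7×21 integer matrix of rank 6; reducing to Smith normal form yields diagonal entries (1,1,1,1,1,1).

∂_2: C_2 → C_1 acts by ∂[p,q,r] = [q,r] − [p,r] + [p,q]. For instance
  ∂[v_1,v_3,v_4] = [v_3,v_4] − [v_1,v_4] + [v_1,v_3],
  ∂[v_0,v_2,v_3] = [v_2,v_3] − [v_0,v_3] + [v_0,v_2].
As a 21×14 matrix over Z this has rank 13, with invariant factors (1,1,1,1,1,1,1,1,1,1,1,1,1).

Computing H_k = (kernel of ∂_k) / (image of ∂_{k+1}):

  H_0: rank C_0 − rank ∂_1 = 7 − 6 = 1, and the invariant factors of ∂_1 are all 1, so H_0 = Z.
  H_1: rank ker ∂_1 − rank ∂_2 = (21 − 6) − 13 = 2, and the invariant factors of ∂_2 are all 1, so H_1 = Z^2.
  H_2: rank ker ∂_2 − rank ∂_3 = (14 − 13) − 0 = 1, and there is no ∂_3, so H_2 = Z.

H_0 = Z,  H_1 = Z^2,  H_2 = Z.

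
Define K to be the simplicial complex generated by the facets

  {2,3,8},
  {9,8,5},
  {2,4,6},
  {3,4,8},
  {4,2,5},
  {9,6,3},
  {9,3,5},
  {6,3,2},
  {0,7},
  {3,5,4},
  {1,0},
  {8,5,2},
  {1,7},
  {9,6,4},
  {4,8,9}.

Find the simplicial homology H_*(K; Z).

H_0 = Z^2,  H_1 = Z ⊕ Z/2,  H_2 = 0.

Fix the vertex order 0 < 1 < 2 < 3 < 4 < 5 < 6 < 7 < 8 < 9 and write every simplex with vertices in increasing order. Then dim K = 2 and the simplices of K are:

  0-simplices (10): [0], [1], [2], [3], [4], [5], [6], [7], [8], [9]
  1-simplices (21): [0,1], [0,7], [1,7], [2,3], [2,4], [2,5], [2,6], [2,8], [3,4], [3,5], [3,6], [3,8], [3,9], [4,5], [4,6], [4,8], [4,9], [5,8], [5,9], [6,9], [8,9]
  2-simplices (12): [2,3,6], [2,3,8], [2,4,5], [2,4,6], [2,5,8], [3,4,5], [3,4,8], [3,5,9], [3,6,9], [4,6,9], [4,8,9], [5,8,9]

giving chain groups C_0 ≅ Z^10, C_1 ≅ Z^21, C_2 ≅ Z^12.

The boundary map ∂_1: C_1 → C_0 sends each edge [p,q] (with p < q) to q − p. For instance
  ∂[1,7] = [7] − [1].
This gives a 10×21 integer matrix of rank 8; reducing to Smith normal form yields diagonal entries (1,1,1,1,1,1,1,1).

The boundary map ∂_2: C_2 → C_1 maps a triangle to the signed sum of its edges. For instance
  ∂[3,4,5] = [4,5] − [3,5] + [3,4],
  ∂[3,5,9] = [5,9] − [3,9] + [3,5].
The resulting 21×12 matrix has rank 12, and its Smith normal form has invariant factors (1,1,1,1,1,1,1,1,1,1,1,2).

Computing H_k = (kernel of ∂_k) / (image of ∂_{k+1}):

  H_0: rank C_0 − rank ∂_1 = 10 − 8 = 2, and the invariant factors of ∂_1 are all 1, so H_0 ≅ Z^2.
  H_1: rank ker ∂_1 − rank ∂_2 = (21 − 8) − 12 = 1, and ∂_2 has invariant factor 2 > 1, so H_1 ≅ Z ⊕ Z/2.
  H_2: rank ker ∂_2 − rank ∂_3 = (12 − 12) − 0 = 0, and there is no ∂_3, so H_2 ≅ 0.

As a check, the Euler characteristic is 10 − 21 + 12 = 1, which agrees with 2 − 1 + 0 = 1.
(K is a triangulation of the disjoint union of the circle S^1 and the real projective plane RP^2.)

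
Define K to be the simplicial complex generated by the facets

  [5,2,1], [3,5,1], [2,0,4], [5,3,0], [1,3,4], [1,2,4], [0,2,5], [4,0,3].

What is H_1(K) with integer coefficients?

H_1 = 0.

Order the vertices as 0 < 1 < 2 < 3 < 4 < 5. Listing each simplex with vertices in this order, K has dimension 2 with simplices:

  0-simplices (6): [0], [1], [2], [3], [4], [5]
  1-simplices (12): [0,2], [0,3], [0,4], [0,5], [1,2], [1,3], [1,4], [1,5], [2,4], [2,5], [3,4], [3,5]
  2-simplices (8): [0,2,4], [0,2,5], [0,3,4], [0,3,5], [1,2,4], [1,2,5], [1,3,4], [1,3,5]

Hence C_0 ≅ Z^6, C_1 ≅ Z^12, C_2 ≅ Z^8.

The boundary map ∂_1: C_1 → C_0 maps an edge to its endpoints' difference, ∂[p,q] = q − p.
The resulting 6×12 matrix has rank 5, and its Smith normal form has invariant factors (1,1,1,1,1).

∂_2: C_2 → C_1 acts by ∂[p,q,r] = [q,r] − [p,r] + [p,q]. For instance
  ∂[0,2,5] = [2,5] − [0,5] + [0,2],
  ∂[1,3,5] = [3,5] − [1,5] + [1,3].
As a 12×8 matrix over Z this has rank 7, with invariant factors (1,1,1,1,1,1,1).

Reading off H_k = ker ∂_k / im ∂_{k+1}:

  H_1: rank ker ∂_1 − rank ∂_2 = (12 − 5) − 7 = 0, and the invariant factors of ∂_2 are all 1, so H_1 ≅ 0.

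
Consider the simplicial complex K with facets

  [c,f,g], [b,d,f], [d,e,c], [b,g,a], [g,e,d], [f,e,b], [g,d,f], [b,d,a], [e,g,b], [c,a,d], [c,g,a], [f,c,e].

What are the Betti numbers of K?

b_0 = 1, b_1 = 0, b_2 = 0.

Fix the vertex order a < b < c < d < e < f < g and write every simplex with vertices in increasing order. Then dim K = 2 and the simplices of K are:

  0-simplices (7): a, b, c, d, e, f, g
  1-simplices (18): ab, ac, ad, ag, bd, be, bf, bg, cd, ce, cf, cg, de, df, dg, ef, eg, fg
  2-simplices (12): abd, abg, acd, acg, bdf, bef, beg, cde, cef, cfg, deg, dfg

Hence C_0 ≅ Z^7, C_1 ≅ Z^18, C_2 ≅ Z^12.

Boundary ∂_1: C_1 → C_0 maps an edge to its endpoints' difference, ∂[p,q] = q − p.
As a 7×18 matrix over Z this has rank 6, with invariant factors (1,1,1,1,1,1).

The boundary map ∂_2: C_2 → C_1 acts by ∂[p,q,r] = [q,r] − [p,r] + [p,q]. For instance
  ∂cfg = fg − cg + cf,
  ∂abd = bd − ad + ab.
The resulting 18×12 matrix has rank 12, and its Smith normal form has invariant factors (1,1,1,1,1,1,1,1,1,1,1,2).

Now H_k = ker ∂_k / im ∂_{k+1}, so:

  H_0: rank C_0 − rank ∂_1 = 7 − 6 = 1, and the invariant factors of ∂_1 are all 1, so H_0 ≅ Z.
  H_1: rank ker ∂_1 − rank ∂_2 = (18 − 6) − 12 = 0, and ∂_2 has invariant factor 2 > 1, so H_1 ≅ Z_2.
  H_2: rank ker ∂_2 − rank ∂_3 = (12 − 12) − 0 = 0, and there is no ∂_3, so H_2 ≅ 0.

As a check, the Euler characteristic is 7 − 18 + 12 = 1, which agrees with 1 − 0 + 0 = 1.

Hence the Betti numbers are b_0 = 1, b_1 = 0, b_2 = 0.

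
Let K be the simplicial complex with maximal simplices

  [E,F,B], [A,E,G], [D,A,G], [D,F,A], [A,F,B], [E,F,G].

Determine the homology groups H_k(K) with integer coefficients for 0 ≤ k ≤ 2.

H_0 = Z,  H_1 = Z,  H_2 = 0.

We work with the vertex ordering A < B < D < E < F < G. The simplices of K, each written with vertices in increasing order, are:

  0-simplices (6): A, B, D, E, F, G
  1-simplices (12): AB, AD, AE, AF, AG, BE, BF, DF, DG, EF, EG, FG
  2-simplices (6): ABF, ADF, ADG, AEG, BEF, EFG

giving chain groups C_0 ≅ Z^6, C_1 ≅ Z^12, C_2 ≅ Z^6.

The boundary map ∂_1: C_1 → C_0 maps an edge to its endpoints' difference, ∂[p,q] = q − p.
The 6×12 boundary matrix has rank 5 and Smith normal form diag(1,1,1,1,1).

∂_2: C_2 → C_1 acts by ∂[p,q,r] = [q,r] − [p,r] + [p,q]. For instance
  ∂ADG = DG − AG + AD,
  ∂ABF = BF − AF + AB.
The 12×6 boundary matrix has rank 6 and Smith normal form diag(1,1,1,1,1,1).

From H_k ≅ ker(∂_k) / im(∂_{k+1}) we obtain:

  H_0: rank C_0 − rank ∂_1 = 6 − 5 = 1, and the invariant factors of ∂_1 are all 1, so H_0 ≅ Z.
  H_1: rank ker ∂_1 − rank ∂_2 = (12 − 5) − 6 = 1, and the invariant factors of ∂_2 are all 1, so H_1 ≅ Z.
  H_2: rank ker ∂_2 − rank ∂_3 = (6 − 6) − 0 = 0, and there is no ∂_3, so H_2 ≅ 0.

As a check, the Euler characteristic is 6 − 12 + 6 = 0, which agrees with 1 − 1 + 0 = 0.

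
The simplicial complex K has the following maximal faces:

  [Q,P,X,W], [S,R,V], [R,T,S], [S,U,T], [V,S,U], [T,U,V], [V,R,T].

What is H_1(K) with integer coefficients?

K has 9 vertices, 15 edges, 10 triangles, 1 3-simplex.
rank ∂_1 = 7, rank ∂_2 = 8 ⇒ b_1 = 15 − 7 − 8 = 0; all invariant factors of ∂_2 are 1 so no torsion. So H_1 = 0.

H_1 ≅ 0.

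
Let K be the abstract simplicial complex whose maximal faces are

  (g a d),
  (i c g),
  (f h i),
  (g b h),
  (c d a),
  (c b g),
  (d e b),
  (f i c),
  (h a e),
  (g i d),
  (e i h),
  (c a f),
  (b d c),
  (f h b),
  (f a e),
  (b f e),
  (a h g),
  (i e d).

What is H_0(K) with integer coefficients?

K has 9 vertices, 27 edges, 18 triangles.
rank ∂_0 = 0, rank ∂_1 = 8 ⇒ b_0 = 9 − 0 − 8 = 1; all invariant factors of ∂_1 are 1 so no torsion. So H_0 = Z.

H_0 ≅ Z.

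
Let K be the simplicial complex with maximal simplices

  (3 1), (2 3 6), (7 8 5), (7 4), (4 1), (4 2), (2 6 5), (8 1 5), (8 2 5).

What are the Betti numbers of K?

b_0 = 1, b_1 = 3, b_2 = 0.

Fix the vertex order 1 < 2 < 3 < 4 < 5 < 6 < 7 < 8 and write every simplex with vertices in increasing order. Then dim K = 2 and the simplices of K are:

  0-simplices (8): [1], [2], [3], [4], [5], [6], [7], [8]
  1-simplices (15): [1,3], [1,4], [1,5], [1,8], [2,3], [2,4], [2,5], [2,6], [2,8], [3,6], [4,7], [5,6], [5,7], [5,8], [7,8]
  2-simplices (5): [1,5,8], [2,3,6], [2,5,6], [2,5,8], [5,7,8]

so the chain groups are C_0 ≅ Z^8, C_1 ≅ Z^15, C_2 ≅ Z^5.

The boundary map ∂_1: C_1 → C_0 is given by ∂[p,q] = [q] − [p]. For instance
  ∂[2,4] = [4] − [2].
The resulting 8×15 matrix has rank 7, and its Smith normal form has invariant factors (1,1,1,1,1,1,1).

Boundary ∂_2: C_2 → C_1 acts by ∂[p,q,r] = [q,r] − [p,r] + [p,q]. For instance
  ∂[2,5,8] = [5,8] − [2,8] + [2,5],
  ∂[2,5,6] = [5,6] − [2,6] + [2,5].
This gives a 15×5 integer matrix of rank 5; reducing to Smith normal form yields diagonal entries (1,1,1,1,1).

From H_k ≅ ker(∂_k) / im(∂_{k+1}) we obtain:

  H_0: rank C_0 − rank ∂_1 = 8 − 7 = 1, and the invariant factors of ∂_1 are all 1, so H_0 ≅ Z.
  H_1: rank ker ∂_1 − rank ∂_2 = (15 − 7) − 5 = 3, and the invariant factors of ∂_2 are all 1, so H_1 ≅ Z^3.
  H_2: rank ker ∂_2 − rank ∂_3 = (5 − 5) − 0 = 0, and there is no ∂_3, so H_2 ≅ 0.

As a check, the Euler characteristic is 8 − 15 + 5 = -2, which agrees with 1 − 3 + 0 = -2.

Hence the Betti numbers are b_0 = 1, b_1 = 3, b_2 = 0.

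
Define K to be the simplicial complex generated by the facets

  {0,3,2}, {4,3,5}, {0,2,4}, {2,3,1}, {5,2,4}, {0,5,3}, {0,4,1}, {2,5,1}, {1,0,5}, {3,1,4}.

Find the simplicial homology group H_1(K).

Take the total order 0 < 1 < 2 < 3 < 4 < 5 on the vertex set. Then K (dimension 2) consists of the simplices:

  0-simplices (6): [0], [1], [2], [3], [4], [5]
  1-simplices (15): [0,1], [0,2], [0,3], [0,4], [0,5], [1,2], [1,3], [1,4], [1,5], [2,3], [2,4], [2,5], [3,4], [3,5], [4,5]
  2-simplices (10): [0,1,4], [0,1,5], [0,2,3], [0,2,4], [0,3,5], [1,2,3], [1,2,5], [1,3,4], [2,4,5], [3,4,5]

giving chain groups C_0 ≅ Z^6, C_1 ≅ Z^15, C_2 ≅ Z^10.

Boundary ∂_1: C_1 → C_0 maps an edge to its endpoints' difference, ∂[p,q] = q − p. For instance
  ∂[0,2] = [2] − [0].
The resulting 6×15 matrix has rank 5, and its Smith normal form has invariant factors (1,1,1,1,1).

The boundary map ∂_2: C_2 → C_1 sends each 2-simplex [p,q,r] to [q,r] − [p,r] + [p,q]. For instance
  ∂[1,2,3] = [2,3] − [1,3] + [1,2],
  ∂[0,2,4] = [2,4] − [0,4] + [0,2].
The 15×10 boundary matrix has rank 10 and Smith normal form diag(1,1,1,1,1,1,1,1,1,2).

From H_k ≅ ker(∂_k) / im(∂_{k+1}) we obtain:

  H_1: rank ker ∂_1 − rank ∂_2 = (15 − 5) − 10 = 0, and ∂_2 has invariant factor 2 > 1, so H_1 = Z/2.

H_1 ≅ Z/2.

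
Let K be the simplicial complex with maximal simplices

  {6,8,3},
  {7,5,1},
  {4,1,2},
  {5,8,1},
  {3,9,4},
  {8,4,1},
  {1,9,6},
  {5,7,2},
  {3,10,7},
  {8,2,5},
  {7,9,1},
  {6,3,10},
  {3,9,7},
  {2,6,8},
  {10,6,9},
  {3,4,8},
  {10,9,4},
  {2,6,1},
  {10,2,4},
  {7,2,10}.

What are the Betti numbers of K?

b_0 = 1, b_1 = 1, b_2 = 0.

Take the total order 1 < 2 < 3 < 4 < 5 < 6 < 7 < 8 < 9 < 10 on the vertex set. Then K (dimension 2) consists of the simplices:

  0-simplices (10): [1], [2], [3], [4], [5], [6], [7], [8], [9], [10]
  1-simplices (30): (30 of them)
  2-simplices (20): (20 of them)

so the chain groups are C_0 ≅ Z^10, C_1 ≅ Z^30, C_2 ≅ Z^20.

Boundary ∂_1: C_1 → C_0 is given by ∂[p,q] = [q] − [p]. For instance
  ∂[2,7] = [7] − [2].
The 10×30 boundary matrix has rank 9 and Smith normal form diag(1,1,1,1,1,1,1,1,1).

Boundary ∂_2: C_2 → C_1 sends each 2-simplex [p,q,r] to [q,r] − [p,r] + [p,q]. For instance
  ∂[3,7,10] = [7,10] − [3,10] + [3,7],
  ∂[1,2,6] = [2,6] − [1,6] + [1,2].
This gives a 30×20 integer matrix of rank 20; reducing to Smith normal form yields diagonal entries (1,1,1,1,1,1,1,1,1,1,1,1,1,1,1,1,1,1,1,2).

Reading off H_k = ker ∂_k / im ∂_{k+1}:

  H_0: rank C_0 − rank ∂_1 = 10 − 9 = 1, and the invariant factors of ∂_1 are all 1, so H_0 ≅ Z.
  H_1: rank ker ∂_1 − rank ∂_2 = (30 − 9) − 20 = 1, and ∂_2 has invariant factor 2 > 1, so H_1 ≅ Z ⊕ Z/2.
  H_2: rank ker ∂_2 − rank ∂_3 = (20 − 20) − 0 = 0, and there is no ∂_3, so H_2 ≅ 0.

Hence the Betti numbers are b_0 = 1, b_1 = 1, b_2 = 0.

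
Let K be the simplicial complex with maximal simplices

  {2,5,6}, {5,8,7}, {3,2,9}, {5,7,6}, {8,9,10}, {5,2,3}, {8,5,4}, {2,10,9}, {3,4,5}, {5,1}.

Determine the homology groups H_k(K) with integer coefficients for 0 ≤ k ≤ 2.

Fix the vertex order 1 < 2 < 3 < 4 < 5 < 6 < 7 < 8 < 9 < 10 and write every simplex with vertices in increasing order. Then dim K = 2 and the simplices of K are:

  0-simplices (10): [1], [2], [3], [4], [5], [6], [7], [8], [9], [10]
  1-simplices (19): [1,5], [2,3], [2,5], [2,6], [2,9], [2,10], [3,4], [3,5], [3,9], [4,5], [4,8], [5,6], [5,7], [5,8], [6,7], [7,8], [8,9], [8,10], [9,10]
  2-simplices (9): [2,3,5], [2,3,9], [2,5,6], [2,9,10], [3,4,5], [4,5,8], [5,6,7], [5,7,8], [8,9,10]

so the chain groups are C_0 ≅ Z^10, C_1 ≅ Z^19, C_2 ≅ Z^9.

∂_1: C_1 → C_0 is given by ∂[p,q] = [q] − [p]. For instance
  ∂[6,7] = [7] − [6].
The resulting 10×19 matrix has rank 9, and its Smith normal form has invariant factors (1,1,1,1,1,1,1,1,1).

∂_2: C_2 → C_1 sends each 2-simplex [p,q,r] to [q,r] − [p,r] + [p,q]. For instance
  ∂[3,4,5] = [4,5] − [3,5] + [3,4],
  ∂[5,6,7] = [6,7] − [5,7] + [5,6].
As a 19×9 matrix over Z this has rank 9, with invariant factors (1,1,1,1,1,1,1,1,1).

Reading off H_k = ker ∂_k / im ∂_{k+1}:

  H_0: rank C_0 − rank ∂_1 = 10 − 9 = 1, and the invariant factors of ∂_1 are all 1, so H_0 ≅ Z.
  H_1: rank ker ∂_1 − rank ∂_2 = (19 − 9) − 9 = 1, and the invariant factors of ∂_2 are all 1, so H_1 ≅ Z.
  H_2: rank ker ∂_2 − rank ∂_3 = (9 − 9) − 0 = 0, and there is no ∂_3, so H_2 ≅ 0.

H_0 = Z,  H_1 = Z,  H_2 = 0.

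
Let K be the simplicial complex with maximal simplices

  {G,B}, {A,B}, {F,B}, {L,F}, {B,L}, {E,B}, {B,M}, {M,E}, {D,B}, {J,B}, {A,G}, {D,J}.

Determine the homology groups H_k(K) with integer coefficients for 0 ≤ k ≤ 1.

Fix the vertex order A < B < D < E < F < G < J < L < M and write every simplex with vertices in increasing order. Then dim K = 1 and the simplices of K are:

  0-simplices (9): A, B, D, E, F, G, J, L, M
  1-simplices (12): AB, AG, BD, BE, BF, BG, BJ, BL, BM, DJ, EM, FL

Hence C_0 ≅ Z^9, C_1 ≅ Z^12.

∂_1: C_1 → C_0 maps an edge to its endpoints' difference, ∂[p,q] = q − p.
As a 9×12 matrix over Z this has rank 8, with invariant factors (1,1,1,1,1,1,1,1).

Computing H_k = (kernel of ∂_k) / (image of ∂_{k+1}):

  H_0: rank C_0 − rank ∂_1 = 9 − 8 = 1, and the invariant factors of ∂_1 are all 1, so H_0 ≅ Z.
  H_1: rank ker ∂_1 − rank ∂_2 = (12 − 8) − 0 = 4, and there is no ∂_2, so H_1 ≅ Z^4.

H_0 ≅ Z,  H_1 ≅ Z^4.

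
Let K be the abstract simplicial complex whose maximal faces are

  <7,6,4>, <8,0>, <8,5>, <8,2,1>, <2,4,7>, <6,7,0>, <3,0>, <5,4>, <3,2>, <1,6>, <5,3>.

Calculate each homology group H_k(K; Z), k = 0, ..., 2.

H_0 ≅ Z,  H_1 ≅ Z^5,  H_2 = 0.

Order the vertices as 0 < 1 < 2 < 3 < 4 < 5 < 6 < 7 < 8. Listing each simplex with vertices in this order, K has dimension 2 with simplices:

  0-simplices (9): [0], [1], [2], [3], [4], [5], [6], [7], [8]
  1-simplices (17): [0,3], [0,6], [0,7], [0,8], [1,2], [1,6], [1,8], [2,3], [2,4], [2,7], [2,8], [3,5], [4,5], [4,6], [4,7], [5,8], [6,7]
  2-simplices (4): [0,6,7], [1,2,8], [2,4,7], [4,6,7]

giving chain groups C_0 ≅ Z^9, C_1 ≅ Z^17, C_2 ≅ Z^4.

Boundary ∂_1: C_1 → C_0 sends each edge [p,q] (with p < q) to q − p. For instance
  ∂[2,4] = [4] − [2].
As a 9×17 matrix over Z this has rank 8, with invariant factors (1,1,1,1,1,1,1,1).

Boundary ∂_2: C_2 → C_1 sends each 2-simplex [p,q,r] to [q,r] − [p,r] + [p,q]. For instance
  ∂[0,6,7] = [6,7] − [0,7] + [0,6],
  ∂[4,6,7] = [6,7] − [4,7] + [4,6].
As a 17×4 matrix over Z this has rank 4, with invariant factors (1,1,1,1).

Now H_k = ker ∂_k / im ∂_{k+1}, so:

  H_0: rank C_0 − rank ∂_1 = 9 − 8 = 1, and the invariant factors of ∂_1 are all 1, so H_0 ≅ Z.
  H_1: rank ker ∂_1 − rank ∂_2 = (17 − 8) − 4 = 5, and the invariant factors of ∂_2 are all 1, so H_1 ≅ Z^5.
  H_2: rank ker ∂_2 − rank ∂_3 = (4 − 4) − 0 = 0, and there is no ∂_3, so H_2 ≅ 0.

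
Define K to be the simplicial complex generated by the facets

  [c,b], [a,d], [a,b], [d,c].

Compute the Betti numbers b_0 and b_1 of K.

We work with the vertex ordering a < b < c < d. The simplices of K, each written with vertices in increasing order, are:

  0-simplices (4): a, b, c, d
  1-simplices (4): ab, ad, bc, cd

giving chain groups C_0 ≅ Z^4, C_1 ≅ Z^4.

∂_1: C_1 → C_0 maps an edge to its endpoints' difference, ∂[p,q] = q − p. For instance
  ∂ad = d − a.
The resulting 4×4 matrix has rank 3, and its Smith normal form has invariant factors (1,1,1).

Computing H_k = (kernel of ∂_k) / (image of ∂_{k+1}):

  H_0: rank C_0 − rank ∂_1 = 4 − 3 = 1, and the invariant factors of ∂_1 are all 1, so H_0 ≅ Z.
  H_1: rank ker ∂_1 − rank ∂_2 = (4 − 3) − 0 = 1, and there is no ∂_2, so H_1 ≅ Z.

As a check, the Euler characteristic is 4 − 4 = 0, which agrees with 1 − 1 = 0.
(K is a triangulation of the circle S^1.)

Hence the Betti numbers are b_0 = 1, b_1 = 1.

b_0 = 1, b_1 = 1.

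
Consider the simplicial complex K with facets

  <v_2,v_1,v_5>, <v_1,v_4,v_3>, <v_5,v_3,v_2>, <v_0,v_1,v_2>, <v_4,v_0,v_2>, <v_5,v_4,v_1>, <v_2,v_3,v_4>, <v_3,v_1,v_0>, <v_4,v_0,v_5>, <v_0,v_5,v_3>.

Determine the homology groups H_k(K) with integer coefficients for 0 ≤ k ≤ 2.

Fix the vertex order v_0 < v_1 < v_2 < v_3 < v_4 < v_5 and write every simplex with vertices in increasing order. Then dim K = 2 and the simplices of K are:

  0-simplices (6): [v_0], [v_1], [v_2], [v_3], [v_4], [v_5]
  1-simplices (15): (15 of them)
  2-simplices (10): [v_0,v_1,v_2], [v_0,v_1,v_3], [v_0,v_2,v_4], [v_0,v_3,v_5], [v_0,v_4,v_5], [v_1,v_2,v_5], [v_1,v_3,v_4], [v_1,v_4,v_5], [v_2,v_3,v_4], [v_2,v_3,v_5]

Hence C_0 ≅ Z^6, C_1 ≅ Z^15, C_2 ≅ Z^10.

The boundary map ∂_1: C_1 → C_0 is given by ∂[p,q] = [q] − [p]. For instance
  ∂[v_2,v_5] = [v_5] − [v_2].
The resulting 6×15 matrix has rank 5, and its Smith normal form has invariant factors (1,1,1,1,1).

The boundary map ∂_2: C_2 → C_1 sends each 2-simplex [p,q,r] to [q,r] − [p,r] + [p,q]. For instance
  ∂[v_2,v_3,v_5] = [v_3,v_5] − [v_2,v_5] + [v_2,v_3],
  ∂[v_1,v_4,v_5] = [v_4,v_5] − [v_1,v_5] + [v_1,v_4].
The resulting 15×10 matrix has rank 10, and its Smith normal form has invariant factors (1,1,1,1,1,1,1,1,1,2).

Now H_k = ker ∂_k / im ∂_{k+1}, so:

  H_0: rank C_0 − rank ∂_1 = 6 − 5 = 1, and the invariant factors of ∂_1 are all 1, so H_0 ≅ Z.
  H_1: rank ker ∂_1 − rank ∂_2 = (15 − 5) − 10 = 0, and ∂_2 has invariant factor 2 > 1, so H_1 ≅ Z/2.
  H_2: rank ker ∂_2 − rank ∂_3 = (10 − 10) − 0 = 0, and there is no ∂_3, so H_2 ≅ 0.

As a check, the Euler characteristic is 6 − 15 + 10 = 1, which agrees with 1 − 0 + 0 = 1.

H_0 = Z,  H_1 = Z/2,  H_2 = 0.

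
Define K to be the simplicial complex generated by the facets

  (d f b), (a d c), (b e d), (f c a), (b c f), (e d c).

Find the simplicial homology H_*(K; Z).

H_0 = Z,  H_1 = Z,  H_2 = 0.

K has 6 vertices, 12 edges, 6 triangles.
rank ∂_0 = 0, rank ∂_1 = 5 ⇒ b_0 = 6 − 0 − 5 = 1; all invariant factors of ∂_1 are 1 so no torsion. So H_0 = Z.
rank ∂_1 = 5, rank ∂_2 = 6 ⇒ b_1 = 12 − 5 − 6 = 1; all invariant factors of ∂_2 are 1 so no torsion. So H_1 = Z.
rank ∂_2 = 6, rank ∂_3 = 0 ⇒ b_2 = 6 − 6 − 0 = 0. So H_2 = 0.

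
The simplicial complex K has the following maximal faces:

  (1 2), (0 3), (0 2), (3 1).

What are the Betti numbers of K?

b_0 = 1, b_1 = 1.

Take the total order 0 < 1 < 2 < 3 on the vertex set. Then K (dimension 1) consists of the simplices:

  0-simplices (4): [0], [1], [2], [3]
  1-simplices (4): [0,2], [0,3], [1,2], [1,3]

Hence C_0 ≅ Z^4, C_1 ≅ Z^4.

The boundary map ∂_1: C_1 → C_0 is given by ∂[p,q] = [q] − [p].
As a 4×4 matrix over Z this has rank 3, with invariant factors (1,1,1).

Reading off H_k = ker ∂_k / im ∂_{k+1}:

  H_0: rank C_0 − rank ∂_1 = 4 − 3 = 1, and the invariant factors of ∂_1 are all 1, so H_0 ≅ Z.
  H_1: rank ker ∂_1 − rank ∂_2 = (4 − 3) − 0 = 1, and there is no ∂_2, so H_1 ≅ Z.

Hence the Betti numbers are b_0 = 1, b_1 = 1.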